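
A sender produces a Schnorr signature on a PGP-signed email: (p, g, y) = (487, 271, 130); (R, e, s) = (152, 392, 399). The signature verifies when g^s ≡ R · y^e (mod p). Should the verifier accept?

g^s mod p:
Squares mod 487: 271^1≡271, 271^2≡391, 271^4≡450, 271^8≡395, 271^16≡185, 271^32≡135, 271^64≡206, 271^128≡67, 271^256≡106
399 = 256 + 128 + 8 + 4 + 2 + 1, so 271^399 ≡ 106·67·395·450·391·271 ≡ 361 (mod 487)
R · y^e mod p:
Squares mod 487: 130^1≡130, 130^2≡342, 130^4≡84, 130^8≡238, 130^16≡152, 130^32≡215, 130^64≡447, 130^128≡139, 130^256≡328
392 = 256 + 128 + 8, so 130^392 ≡ 328·139·238 ≡ 49 (mod 487)
152·49 = 7448 ≡ 143 (mod 487)
361 ≠ 143; the check fails.

reject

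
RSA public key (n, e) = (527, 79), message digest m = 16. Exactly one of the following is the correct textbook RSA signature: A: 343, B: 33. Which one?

Candidate A: Squares mod 527: 343^1≡343, 343^2≡128, 343^4≡47, 343^8≡101, 343^16≡188, 343^32≡35, 343^64≡171; 79 = 64 + 8 + 4 + 2 + 1, so 343^79 ≡ 171·101·47·128·343 ≡ 295 (mod 527)
Candidate B: Squares mod 527: 33^1≡33, 33^2≡35, 33^4≡171, 33^8≡256, 33^16≡188, 33^32≡35, 33^64≡171; 79 = 64 + 8 + 4 + 2 + 1, so 33^79 ≡ 171·256·171·35·33 ≡ 16 (mod 527)
  → matches m = 16

B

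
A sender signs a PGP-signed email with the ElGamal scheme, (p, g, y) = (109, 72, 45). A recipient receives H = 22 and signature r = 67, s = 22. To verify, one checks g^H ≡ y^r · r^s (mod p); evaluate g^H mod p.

36

72^22 mod 109 = 36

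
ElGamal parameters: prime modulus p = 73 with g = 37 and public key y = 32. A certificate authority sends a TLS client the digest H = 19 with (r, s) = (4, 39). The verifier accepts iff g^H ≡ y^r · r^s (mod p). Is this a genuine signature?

Left side g^H mod p:
Squares mod 73: 37^1≡37, 37^2≡55, 37^4≡32, 37^8≡2, 37^16≡4
19 = 16 + 2 + 1, so 37^19 ≡ 4·55·37 ≡ 37 (mod 73)
Right side y^r · r^s mod p:
Squares mod 73: 32^1≡32, 32^2≡2, 32^4≡4
32^4 ≡ 4 (mod 73)
Squares mod 73: 4^1≡4, 4^2≡16, 4^4≡37, 4^8≡55, 4^16≡32, 4^32≡2
39 = 32 + 4 + 2 + 1, so 4^39 ≡ 2·37·16·4 ≡ 64 (mod 73)
4·64 = 256 ≡ 37 (mod 73)
37 ≡ 37 (mod 73), so the signature is genuine.

genuine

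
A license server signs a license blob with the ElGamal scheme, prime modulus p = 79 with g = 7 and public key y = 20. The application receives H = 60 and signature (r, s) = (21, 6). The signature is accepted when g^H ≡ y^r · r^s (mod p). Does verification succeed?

Left side g^H mod p:
7^2 = 49
7^4 ≡ 49^2 = 2401 ≡ 31
7^8 ≡ 31^2 = 961 ≡ 13
7^16 ≡ 13^2 = 169 ≡ 11
7^32 ≡ 11^2 = 121 ≡ 42
60 = 32 + 16 + 8 + 4, so 7^60 ≡ 42·11·13·31 ≡ 62 (mod 79)
Right side y^r · r^s mod p:
20^2 = 400 ≡ 5
20^4 ≡ 5^2 = 25
20^8 ≡ 25^2 = 625 ≡ 72
20^16 ≡ 72^2 = 5184 ≡ 49
21 = 16 + 4 + 1, so 20^21 ≡ 49·25·20 ≡ 10 (mod 79)
21^2 = 441 ≡ 46
21^4 ≡ 46^2 = 2116 ≡ 62
6 = 4 + 2, so 21^6 ≡ 62·46 ≡ 8 (mod 79)
10·8 = 80 ≡ 1 (mod 79)
62 ≠ 1, so verification fails.

fails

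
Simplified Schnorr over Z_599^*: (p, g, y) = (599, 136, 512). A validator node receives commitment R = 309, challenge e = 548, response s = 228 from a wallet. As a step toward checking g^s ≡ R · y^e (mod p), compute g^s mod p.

544

136^2 = 18496 ≡ 526
136^4 ≡ 526^2 = 276676 ≡ 537
136^8 ≡ 537^2 = 288369 ≡ 250
136^16 ≡ 250^2 = 62500 ≡ 204
136^32 ≡ 204^2 = 41616 ≡ 285
136^64 ≡ 285^2 = 81225 ≡ 360
136^128 ≡ 360^2 = 129600 ≡ 216
228 = 128 + 64 + 32 + 4, so 136^228 ≡ 216·360·285·537 ≡ 544 (mod 599)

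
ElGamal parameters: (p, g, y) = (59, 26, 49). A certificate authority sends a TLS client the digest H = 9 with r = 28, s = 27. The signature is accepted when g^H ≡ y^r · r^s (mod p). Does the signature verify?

Left side g^H mod p:
26^2 = 676 ≡ 27
26^4 ≡ 27^2 = 729 ≡ 21
26^8 ≡ 21^2 = 441 ≡ 28
9 = 8 + 1, so 26^9 ≡ 28·26 ≡ 20 (mod 59)
Right side y^r · r^s mod p:
49^2 = 2401 ≡ 41
49^4 ≡ 41^2 = 1681 ≡ 29
49^8 ≡ 29^2 = 841 ≡ 15
49^16 ≡ 15^2 = 225 ≡ 48
28 = 16 + 8 + 4, so 49^28 ≡ 48·15·29 ≡ 53 (mod 59)
28^2 = 784 ≡ 17
28^4 ≡ 17^2 = 289 ≡ 53
28^8 ≡ 53^2 = 2809 ≡ 36
28^16 ≡ 36^2 = 1296 ≡ 57
27 = 16 + 8 + 2 + 1, so 28^27 ≡ 57·36·17·28 ≡ 7 (mod 59)
53·7 = 371 ≡ 17 (mod 59)
20 ≠ 17, so verification fails.

does not verify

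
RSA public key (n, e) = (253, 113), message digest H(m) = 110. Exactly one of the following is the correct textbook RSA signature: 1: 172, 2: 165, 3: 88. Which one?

Candidate 1: Squares mod 253: 172^1≡172, 172^2≡236, 172^4≡36, 172^8≡31, 172^16≡202, 172^32≡71, 172^64≡234; 113 = 64 + 32 + 16 + 1, so 172^113 ≡ 234·71·202·172 ≡ 112 (mod 253)
Candidate 2: Squares mod 253: 165^1≡165, 165^2≡154, 165^4≡187, 165^8≡55, 165^16≡242, 165^32≡121, 165^64≡220; 113 = 64 + 32 + 16 + 1, so 165^113 ≡ 220·121·242·165 ≡ 110 (mod 253)
  → matches H(m) = 110
Candidate 3: Squares mod 253: 88^1≡88, 88^2≡154, 88^4≡187, 88^8≡55, 88^16≡242, 88^32≡121, 88^64≡220; 113 = 64 + 32 + 16 + 1, so 88^113 ≡ 220·121·242·88 ≡ 143 (mod 253)

2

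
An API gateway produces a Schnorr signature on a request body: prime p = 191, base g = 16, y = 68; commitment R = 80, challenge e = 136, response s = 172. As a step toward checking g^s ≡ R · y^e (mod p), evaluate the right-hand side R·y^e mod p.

79

68^2 = 4624 ≡ 40
68^4 ≡ 40^2 = 1600 ≡ 72
68^8 ≡ 72^2 = 5184 ≡ 27
68^16 ≡ 27^2 = 729 ≡ 156
68^32 ≡ 156^2 = 24336 ≡ 79
68^64 ≡ 79^2 = 6241 ≡ 129
68^128 ≡ 129^2 = 16641 ≡ 24
136 = 128 + 8, so 68^136 ≡ 24·27 ≡ 75 (mod 191)
R · y^e ≡ 80·75 = 6000 ≡ 79 (mod 191)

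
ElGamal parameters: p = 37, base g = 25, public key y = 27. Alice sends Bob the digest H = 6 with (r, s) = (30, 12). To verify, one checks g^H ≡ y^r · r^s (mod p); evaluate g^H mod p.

25^2 = 625 ≡ 33
25^4 ≡ 33^2 = 1089 ≡ 16
6 = 4 + 2, so 25^6 ≡ 16·33 ≡ 10 (mod 37)

10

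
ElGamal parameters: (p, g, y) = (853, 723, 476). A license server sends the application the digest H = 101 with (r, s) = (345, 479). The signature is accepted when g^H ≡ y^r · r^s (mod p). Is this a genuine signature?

genuine

Left side g^H mod p:
723^101 mod 853 = 342
Right side y^r · r^s mod p:
476^345 mod 853 = 195
345^479 mod 853 = 28
195·28 = 5460 ≡ 342 (mod 853)
342 ≡ 342 (mod 853), so the signature is genuine.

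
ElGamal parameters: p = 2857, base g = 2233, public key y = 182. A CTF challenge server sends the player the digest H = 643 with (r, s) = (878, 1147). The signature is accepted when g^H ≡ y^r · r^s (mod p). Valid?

yes

Left side g^H mod p:
Squares mod 2857: 2233^1≡2233, 2233^2≡824, 2233^4≡1867, 2233^8≡149, 2233^16≡2202, 2233^32≡475, 2233^64≡2779, 2233^128≡370, 2233^256≡2621, 2233^512≡1413
643 = 512 + 128 + 2 + 1, so 2233^643 ≡ 1413·370·824·2233 ≡ 1093 (mod 2857)
Right side y^r · r^s mod p:
Squares mod 2857: 182^1≡182, 182^2≡1697, 182^4≡2810, 182^8≡2209, 182^16≡2782, 182^32≡2768, 182^64≡2207, 182^128≡2521, 182^256≡1473, 182^512≡1266
878 = 512 + 256 + 64 + 32 + 8 + 4 + 2, so 182^878 ≡ 1266·1473·2207·2768·2209·2810·1697 ≡ 156 (mod 2857)
Squares mod 2857: 878^1≡878, 878^2≡2351, 878^4≡1763, 878^8≡2610, 878^16≡1012, 878^32≡1338, 878^64≡1762, 878^128≡1942, 878^256≡124, 878^512≡1091, 878^1024≡1769
1147 = 1024 + 64 + 32 + 16 + 8 + 2 + 1, so 878^1147 ≡ 1769·1762·1338·1012·2610·2351·878 ≡ 648 (mod 2857)
156·648 = 101088 ≡ 1093 (mod 2857)
1093 ≡ 1093 (mod 2857), so the signature is genuine.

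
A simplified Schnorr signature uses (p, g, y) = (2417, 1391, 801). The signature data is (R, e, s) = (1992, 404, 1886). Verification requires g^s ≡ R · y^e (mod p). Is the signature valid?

invalid

g^s mod p:
1391^2 = 1934881 ≡ 1281
1391^4 ≡ 1281^2 = 1640961 ≡ 2235
1391^8 ≡ 2235^2 = 4995225 ≡ 1703
1391^16 ≡ 1703^2 = 2900209 ≡ 2226
1391^32 ≡ 2226^2 = 4955076 ≡ 226
1391^64 ≡ 226^2 = 51076 ≡ 319
1391^128 ≡ 319^2 = 101761 ≡ 247
1391^256 ≡ 247^2 = 61009 ≡ 584
1391^512 ≡ 584^2 = 341056 ≡ 259
1391^1024 ≡ 259^2 = 67081 ≡ 1822
1886 = 1024 + 512 + 256 + 64 + 16 + 8 + 4 + 2, so 1391^1886 ≡ 1822·259·584·319·2226·1703·2235·1281 ≡ 698 (mod 2417)
R · y^e mod p:
801^2 = 641601 ≡ 1096
801^4 ≡ 1096^2 = 1201216 ≡ 2384
801^8 ≡ 2384^2 = 5683456 ≡ 1089
801^16 ≡ 1089^2 = 1185921 ≡ 1591
801^32 ≡ 1591^2 = 2531281 ≡ 682
801^64 ≡ 682^2 = 465124 ≡ 1060
801^128 ≡ 1060^2 = 1123600 ≡ 2112
801^256 ≡ 2112^2 = 4460544 ≡ 1179
404 = 256 + 128 + 16 + 4, so 801^404 ≡ 1179·2112·1591·2384 ≡ 865 (mod 2417)
1992·865 = 1723080 ≡ 2176 (mod 2417)
698 ≠ 2176; the check fails.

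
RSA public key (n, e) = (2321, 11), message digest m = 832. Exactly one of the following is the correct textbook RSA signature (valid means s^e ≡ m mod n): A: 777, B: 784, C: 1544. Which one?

Candidate A: Squares mod 2321: 777^1≡777, 777^2≡269, 777^4≡410, 777^8≡988; 11 = 8 + 2 + 1, so 777^11 ≡ 988·269·777 ≡ 832 (mod 2321)
  → matches m = 832
Candidate B: Squares mod 2321: 784^1≡784, 784^2≡1912, 784^4≡169, 784^8≡709; 11 = 8 + 2 + 1, so 784^11 ≡ 709·1912·784 ≡ 1488 (mod 2321)
Candidate C: Squares mod 2321: 1544^1≡1544, 1544^2≡269, 1544^4≡410, 1544^8≡988; 11 = 8 + 2 + 1, so 1544^11 ≡ 988·269·1544 ≡ 1489 (mod 2321)

A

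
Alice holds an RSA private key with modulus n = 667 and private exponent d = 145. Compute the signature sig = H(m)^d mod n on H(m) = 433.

(H(m))^2 ≡ 433^2 = 187489 ≡ 62
(H(m))^4 ≡ 62^2 = 3844 ≡ 509
(H(m))^8 ≡ 509^2 = 259081 ≡ 285
(H(m))^16 ≡ 285^2 = 81225 ≡ 518
(H(m))^32 ≡ 518^2 = 268324 ≡ 190
(H(m))^64 ≡ 190^2 = 36100 ≡ 82
(H(m))^128 ≡ 82^2 = 6724 ≡ 54
145 = 128 + 16 + 1, so (H(m))^145 ≡ 54·518·433 ≡ 490 (mod 667)

490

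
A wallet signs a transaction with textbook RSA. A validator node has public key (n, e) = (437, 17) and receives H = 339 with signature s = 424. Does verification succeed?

passes

s^2 ≡ 424^2 = 179776 ≡ 169
s^4 ≡ 169^2 = 28561 ≡ 156
s^8 ≡ 156^2 = 24336 ≡ 301
s^16 ≡ 301^2 = 90601 ≡ 142
17 = 16 + 1, so s^17 ≡ 142·424 ≡ 339 (mod 437)
s^17 mod 437 = 339 matches H.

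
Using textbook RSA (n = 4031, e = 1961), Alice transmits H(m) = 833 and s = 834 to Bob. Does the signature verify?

s^2 ≡ 834^2 = 695556 ≡ 2224
s^4 ≡ 2224^2 = 4946176 ≡ 139
s^8 ≡ 139^2 = 19321 ≡ 3197
s^16 ≡ 3197^2 = 10220809 ≡ 2224
s^32 ≡ 2224^2 = 4946176 ≡ 139
s^64 ≡ 139^2 = 19321 ≡ 3197
s^128 ≡ 3197^2 = 10220809 ≡ 2224
s^256 ≡ 2224^2 = 4946176 ≡ 139
s^512 ≡ 139^2 = 19321 ≡ 3197
s^1024 ≡ 3197^2 = 10220809 ≡ 2224
1961 = 1024 + 512 + 256 + 128 + 32 + 8 + 1, so s^1961 ≡ 2224·3197·139·2224·139·3197·834 ≡ 834 (mod 4031)
s^1961 mod 4031 = 834, but H(m) = 833.

does not verify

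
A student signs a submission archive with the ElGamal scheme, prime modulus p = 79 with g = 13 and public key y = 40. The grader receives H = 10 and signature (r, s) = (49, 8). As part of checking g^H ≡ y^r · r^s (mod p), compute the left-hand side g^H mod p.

49

13^10 mod 79 = 49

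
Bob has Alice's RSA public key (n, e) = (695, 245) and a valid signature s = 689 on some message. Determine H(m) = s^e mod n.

234

s^245 mod 695 = 234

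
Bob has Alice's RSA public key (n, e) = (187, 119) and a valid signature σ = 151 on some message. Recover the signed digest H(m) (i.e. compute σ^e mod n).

σ^2 ≡ 151^2 = 22801 ≡ 174
σ^4 ≡ 174^2 = 30276 ≡ 169
σ^8 ≡ 169^2 = 28561 ≡ 137
σ^16 ≡ 137^2 = 18769 ≡ 69
σ^32 ≡ 69^2 = 4761 ≡ 86
σ^64 ≡ 86^2 = 7396 ≡ 103
119 = 64 + 32 + 16 + 4 + 2 + 1, so σ^119 ≡ 103·86·69·169·174·151 ≡ 161 (mod 187)

161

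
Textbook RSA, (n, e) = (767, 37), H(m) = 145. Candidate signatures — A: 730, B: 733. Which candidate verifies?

Candidate A: Squares mod 767: 730^1≡730, 730^2≡602, 730^4≡380, 730^8≡204, 730^16≡198, 730^32≡87; 37 = 32 + 4 + 1, so 730^37 ≡ 87·380·730 ≡ 145 (mod 767)
  → matches H(m) = 145
Candidate B: Squares mod 767: 733^1≡733, 733^2≡389, 733^4≡222, 733^8≡196, 733^16≡66, 733^32≡521; 37 = 32 + 4 + 1, so 733^37 ≡ 521·222·733 ≡ 668 (mod 767)

A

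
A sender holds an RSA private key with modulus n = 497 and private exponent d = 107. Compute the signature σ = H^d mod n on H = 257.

52

Squares mod 497: H^1≡257, H^2≡445, H^4≡219, H^8≡249, H^16≡373, H^32≡466, H^64≡464
107 = 64 + 32 + 8 + 2 + 1, so H^107 ≡ 464·466·249·445·257 ≡ 52 (mod 497)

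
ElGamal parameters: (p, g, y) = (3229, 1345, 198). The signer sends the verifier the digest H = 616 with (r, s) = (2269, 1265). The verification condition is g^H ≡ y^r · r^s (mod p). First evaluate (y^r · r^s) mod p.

2639

198^2269 mod 3229 = 1106
2269^1265 mod 3229 = 1903
y^r · r^s ≡ 1106·1903 = 2104718 ≡ 2639 (mod 3229)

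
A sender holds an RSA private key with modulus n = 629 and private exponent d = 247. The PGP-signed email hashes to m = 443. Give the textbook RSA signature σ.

m^2 ≡ 443^2 = 196249 ≡ 1
m^4 ≡ 1^2 = 1
m^8 ≡ 1^2 = 1
m^16 ≡ 1^2 = 1
m^32 ≡ 1^2 = 1
m^64 ≡ 1^2 = 1
m^128 ≡ 1^2 = 1
247 = 128 + 64 + 32 + 16 + 4 + 2 + 1, so m^247 ≡ 1·1·1·1·1·1·443 ≡ 443 (mod 629)

443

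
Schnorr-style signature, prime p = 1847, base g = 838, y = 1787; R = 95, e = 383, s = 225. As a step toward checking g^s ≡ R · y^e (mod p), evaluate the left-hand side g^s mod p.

Squares mod 1847: 838^1≡838, 838^2≡384, 838^4≡1543, 838^8≡66, 838^16≡662, 838^32≡505, 838^64≡139, 838^128≡851
225 = 128 + 64 + 32 + 1, so 838^225 ≡ 851·139·505·838 ≡ 1764 (mod 1847)

1764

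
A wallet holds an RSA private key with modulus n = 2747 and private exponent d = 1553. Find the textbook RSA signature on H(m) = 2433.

(H(m))^2 ≡ 2433^2 = 5919489 ≡ 2451
(H(m))^4 ≡ 2451^2 = 6007401 ≡ 2459
(H(m))^8 ≡ 2459^2 = 6046681 ≡ 534
(H(m))^16 ≡ 534^2 = 285156 ≡ 2215
(H(m))^32 ≡ 2215^2 = 4906225 ≡ 83
(H(m))^64 ≡ 83^2 = 6889 ≡ 1395
(H(m))^128 ≡ 1395^2 = 1946025 ≡ 1149
(H(m))^256 ≡ 1149^2 = 1320201 ≡ 1641
(H(m))^512 ≡ 1641^2 = 2692881 ≡ 821
(H(m))^1024 ≡ 821^2 = 674041 ≡ 1026
1553 = 1024 + 512 + 16 + 1, so (H(m))^1553 ≡ 1026·821·2215·2433 ≡ 1982 (mod 2747)

1982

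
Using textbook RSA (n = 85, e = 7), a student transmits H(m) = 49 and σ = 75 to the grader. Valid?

no

σ^7 mod 85 = 80
The recovered value 80 does not match the digest 49.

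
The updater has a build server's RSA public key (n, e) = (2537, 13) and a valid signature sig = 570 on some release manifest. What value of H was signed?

1036

sig^2 ≡ 570^2 = 324900 ≡ 164
sig^4 ≡ 164^2 = 26896 ≡ 1526
sig^8 ≡ 1526^2 = 2328676 ≡ 2247
13 = 8 + 4 + 1, so sig^13 ≡ 2247·1526·570 ≡ 1036 (mod 2537)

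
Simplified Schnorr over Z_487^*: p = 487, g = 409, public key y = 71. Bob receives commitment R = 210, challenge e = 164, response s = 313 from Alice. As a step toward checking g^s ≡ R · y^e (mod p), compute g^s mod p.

11

Squares mod 487: 409^1≡409, 409^2≡240, 409^4≡134, 409^8≡424, 409^16≡73, 409^32≡459, 409^64≡297, 409^128≡62, 409^256≡435
313 = 256 + 32 + 16 + 8 + 1, so 409^313 ≡ 435·459·73·424·409 ≡ 11 (mod 487)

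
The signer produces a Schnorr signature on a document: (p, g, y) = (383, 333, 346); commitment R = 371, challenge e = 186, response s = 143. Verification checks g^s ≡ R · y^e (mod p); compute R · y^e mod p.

85

346^2 = 119716 ≡ 220
346^4 ≡ 220^2 = 48400 ≡ 142
346^8 ≡ 142^2 = 20164 ≡ 248
346^16 ≡ 248^2 = 61504 ≡ 224
346^32 ≡ 224^2 = 50176 ≡ 3
346^64 ≡ 3^2 = 9
346^128 ≡ 9^2 = 81
186 = 128 + 32 + 16 + 8 + 2, so 346^186 ≡ 81·3·224·248·220 ≡ 344 (mod 383)
R · y^e ≡ 371·344 = 127624 ≡ 85 (mod 383)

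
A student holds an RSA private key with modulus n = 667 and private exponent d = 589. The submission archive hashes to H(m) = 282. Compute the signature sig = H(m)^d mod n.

311

(H(m))^2 ≡ 282^2 = 79524 ≡ 151
(H(m))^4 ≡ 151^2 = 22801 ≡ 123
(H(m))^8 ≡ 123^2 = 15129 ≡ 455
(H(m))^16 ≡ 455^2 = 207025 ≡ 255
(H(m))^32 ≡ 255^2 = 65025 ≡ 326
(H(m))^64 ≡ 326^2 = 106276 ≡ 223
(H(m))^128 ≡ 223^2 = 49729 ≡ 371
(H(m))^256 ≡ 371^2 = 137641 ≡ 239
(H(m))^512 ≡ 239^2 = 57121 ≡ 426
589 = 512 + 64 + 8 + 4 + 1, so (H(m))^589 ≡ 426·223·455·123·282 ≡ 311 (mod 667)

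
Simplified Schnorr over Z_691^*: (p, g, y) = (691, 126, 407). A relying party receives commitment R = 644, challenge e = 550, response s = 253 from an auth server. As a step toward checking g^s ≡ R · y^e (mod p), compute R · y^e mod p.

308

407^550 mod 691 = 361
R · y^e ≡ 644·361 = 232484 ≡ 308 (mod 691)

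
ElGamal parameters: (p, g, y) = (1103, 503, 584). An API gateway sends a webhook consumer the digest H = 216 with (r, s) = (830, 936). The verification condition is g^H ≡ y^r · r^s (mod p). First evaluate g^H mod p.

479

Squares mod 1103: 503^1≡503, 503^2≡422, 503^4≡501, 503^8≡620, 503^16≡556, 503^32≡296, 503^64≡479, 503^128≡17
216 = 128 + 64 + 16 + 8, so 503^216 ≡ 17·479·556·620 ≡ 479 (mod 1103)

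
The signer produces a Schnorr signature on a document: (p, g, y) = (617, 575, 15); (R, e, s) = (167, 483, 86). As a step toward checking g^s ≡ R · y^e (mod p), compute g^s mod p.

Squares mod 617: 575^1≡575, 575^2≡530, 575^4≡165, 575^8≡77, 575^16≡376, 575^32≡83, 575^64≡102
86 = 64 + 16 + 4 + 2, so 575^86 ≡ 102·376·165·530 ≡ 587 (mod 617)

587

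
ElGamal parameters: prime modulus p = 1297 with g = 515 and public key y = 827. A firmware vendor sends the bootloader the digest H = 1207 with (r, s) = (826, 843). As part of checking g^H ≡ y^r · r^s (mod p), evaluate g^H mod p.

515^2 = 265225 ≡ 637
515^4 ≡ 637^2 = 405769 ≡ 1105
515^8 ≡ 1105^2 = 1221025 ≡ 548
515^16 ≡ 548^2 = 300304 ≡ 697
515^32 ≡ 697^2 = 485809 ≡ 731
515^64 ≡ 731^2 = 534361 ≡ 1294
515^128 ≡ 1294^2 = 1674436 ≡ 9
515^256 ≡ 9^2 = 81
515^512 ≡ 81^2 = 6561 ≡ 76
515^1024 ≡ 76^2 = 5776 ≡ 588
1207 = 1024 + 128 + 32 + 16 + 4 + 2 + 1, so 515^1207 ≡ 588·9·731·697·1105·637·515 ≡ 908 (mod 1297)

908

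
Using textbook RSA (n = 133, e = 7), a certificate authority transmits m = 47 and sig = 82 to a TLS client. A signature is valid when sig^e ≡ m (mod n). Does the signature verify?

verifies

Squares mod 133: sig^1≡82, sig^2≡74, sig^4≡23
7 = 4 + 2 + 1, so sig^7 ≡ 23·74·82 ≡ 47 (mod 133)
47 = m, so the signature checks out.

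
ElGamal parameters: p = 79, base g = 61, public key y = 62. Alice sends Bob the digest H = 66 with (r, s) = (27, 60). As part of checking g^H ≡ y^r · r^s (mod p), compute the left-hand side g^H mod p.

61^2 = 3721 ≡ 8
61^4 ≡ 8^2 = 64
61^8 ≡ 64^2 = 4096 ≡ 67
61^16 ≡ 67^2 = 4489 ≡ 65
61^32 ≡ 65^2 = 4225 ≡ 38
61^64 ≡ 38^2 = 1444 ≡ 22
66 = 64 + 2, so 61^66 ≡ 22·8 ≡ 18 (mod 79)

18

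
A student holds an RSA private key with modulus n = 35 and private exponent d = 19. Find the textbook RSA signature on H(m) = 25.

(H(m))^2 ≡ 25^2 = 625 ≡ 30
(H(m))^4 ≡ 30^2 = 900 ≡ 25
(H(m))^8 ≡ 25^2 = 625 ≡ 30
(H(m))^16 ≡ 30^2 = 900 ≡ 25
19 = 16 + 2 + 1, so (H(m))^19 ≡ 25·30·25 ≡ 25 (mod 35)

25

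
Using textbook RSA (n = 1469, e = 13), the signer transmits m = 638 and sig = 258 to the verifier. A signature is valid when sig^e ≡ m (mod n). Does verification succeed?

fails

sig^13 mod 1469 = 1077
1077 ≠ 638, so verification fails.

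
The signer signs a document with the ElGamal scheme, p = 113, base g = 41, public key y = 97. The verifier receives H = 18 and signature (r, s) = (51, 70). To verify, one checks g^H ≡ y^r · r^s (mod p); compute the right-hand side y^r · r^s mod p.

2

Squares mod 113: 97^1≡97, 97^2≡30, 97^4≡109, 97^8≡16, 97^16≡30, 97^32≡109
51 = 32 + 16 + 2 + 1, so 97^51 ≡ 109·30·30·97 ≡ 83 (mod 113)
Squares mod 113: 51^1≡51, 51^2≡2, 51^4≡4, 51^8≡16, 51^16≡30, 51^32≡109, 51^64≡16
70 = 64 + 4 + 2, so 51^70 ≡ 16·4·2 ≡ 15 (mod 113)
y^r · r^s ≡ 83·15 = 1245 ≡ 2 (mod 113)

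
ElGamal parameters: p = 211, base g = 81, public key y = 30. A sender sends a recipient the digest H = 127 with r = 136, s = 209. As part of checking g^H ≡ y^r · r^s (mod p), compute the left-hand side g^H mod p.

Squares mod 211: 81^1≡81, 81^2≡20, 81^4≡189, 81^8≡62, 81^16≡46, 81^32≡6, 81^64≡36
127 = 64 + 32 + 16 + 8 + 4 + 2 + 1, so 81^127 ≡ 36·6·46·62·189·20·81 ≡ 16 (mod 211)

16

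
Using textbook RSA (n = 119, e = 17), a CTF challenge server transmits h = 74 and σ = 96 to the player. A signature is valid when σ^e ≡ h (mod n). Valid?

no

σ^2 ≡ 96^2 = 9216 ≡ 53
σ^4 ≡ 53^2 = 2809 ≡ 72
σ^8 ≡ 72^2 = 5184 ≡ 67
σ^16 ≡ 67^2 = 4489 ≡ 86
17 = 16 + 1, so σ^17 ≡ 86·96 ≡ 45 (mod 119)
The recovered value 45 does not match the digest 74.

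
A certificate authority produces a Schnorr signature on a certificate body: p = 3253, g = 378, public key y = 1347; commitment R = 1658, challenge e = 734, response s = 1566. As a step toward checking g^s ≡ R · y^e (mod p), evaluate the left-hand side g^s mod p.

2796

378^2 = 142884 ≡ 3005
378^4 ≡ 3005^2 = 9030025 ≡ 2950
378^8 ≡ 2950^2 = 8702500 ≡ 725
378^16 ≡ 725^2 = 525625 ≡ 1892
378^32 ≡ 1892^2 = 3579664 ≡ 1364
378^64 ≡ 1364^2 = 1860496 ≡ 3033
378^128 ≡ 3033^2 = 9199089 ≡ 2858
378^256 ≡ 2858^2 = 8168164 ≡ 3134
378^512 ≡ 3134^2 = 9821956 ≡ 1149
378^1024 ≡ 1149^2 = 1320201 ≡ 2736
1566 = 1024 + 512 + 16 + 8 + 4 + 2, so 378^1566 ≡ 2736·1149·1892·725·2950·3005 ≡ 2796 (mod 3253)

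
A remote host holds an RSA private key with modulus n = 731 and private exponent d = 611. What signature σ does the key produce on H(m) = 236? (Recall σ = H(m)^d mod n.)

570

Squares mod 731: (H(m))^1≡236, (H(m))^2≡140, (H(m))^4≡594, (H(m))^8≡494, (H(m))^16≡613, (H(m))^32≡35, (H(m))^64≡494, (H(m))^128≡613, (H(m))^256≡35, (H(m))^512≡494
611 = 512 + 64 + 32 + 2 + 1, so (H(m))^611 ≡ 494·494·35·140·236 ≡ 570 (mod 731)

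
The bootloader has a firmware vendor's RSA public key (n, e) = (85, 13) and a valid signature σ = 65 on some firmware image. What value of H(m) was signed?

Squares mod 85: σ^1≡65, σ^2≡60, σ^4≡30, σ^8≡50
13 = 8 + 4 + 1, so σ^13 ≡ 50·30·65 ≡ 5 (mod 85)

5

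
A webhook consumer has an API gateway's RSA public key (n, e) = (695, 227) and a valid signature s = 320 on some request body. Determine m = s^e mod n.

Squares mod 695: s^1≡320, s^2≡235, s^4≡320, s^8≡235, s^16≡320, s^32≡235, s^64≡320, s^128≡235
227 = 128 + 64 + 32 + 2 + 1, so s^227 ≡ 235·320·235·235·320 ≡ 235 (mod 695)

235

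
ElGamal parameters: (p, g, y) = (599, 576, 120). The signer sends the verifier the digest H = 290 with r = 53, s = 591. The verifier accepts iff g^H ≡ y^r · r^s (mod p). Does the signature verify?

verifies

Left side g^H mod p:
Squares mod 599: 576^1≡576, 576^2≡529, 576^4≡108, 576^8≡283, 576^16≡422, 576^32≡181, 576^64≡415, 576^128≡312, 576^256≡306
290 = 256 + 32 + 2, so 576^290 ≡ 306·181·529 ≡ 307 (mod 599)
Right side y^r · r^s mod p:
Squares mod 599: 120^1≡120, 120^2≡24, 120^4≡576, 120^8≡529, 120^16≡108, 120^32≡283
53 = 32 + 16 + 4 + 1, so 120^53 ≡ 283·108·576·120 ≡ 530 (mod 599)
Squares mod 599: 53^1≡53, 53^2≡413, 53^4≡453, 53^8≡351, 53^16≡406, 53^32≡111, 53^64≡341, 53^128≡75, 53^256≡234, 53^512≡247
591 = 512 + 64 + 8 + 4 + 2 + 1, so 53^591 ≡ 247·341·351·453·413·53 ≡ 65 (mod 599)
530·65 = 34450 ≡ 307 (mod 599)
307 ≡ 307 (mod 599), so the signature is genuine.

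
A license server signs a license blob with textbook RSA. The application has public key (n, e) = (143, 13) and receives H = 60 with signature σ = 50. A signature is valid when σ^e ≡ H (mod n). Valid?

no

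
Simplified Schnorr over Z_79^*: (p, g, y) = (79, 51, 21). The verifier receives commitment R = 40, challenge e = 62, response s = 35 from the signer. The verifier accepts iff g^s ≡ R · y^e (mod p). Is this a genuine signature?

genuine

g^s mod p:
Squares mod 79: 51^1≡51, 51^2≡73, 51^4≡36, 51^8≡32, 51^16≡76, 51^32≡9
35 = 32 + 2 + 1, so 51^35 ≡ 9·73·51 ≡ 11 (mod 79)
R · y^e mod p:
Squares mod 79: 21^1≡21, 21^2≡46, 21^4≡62, 21^8≡52, 21^16≡18, 21^32≡8
62 = 32 + 16 + 8 + 4 + 2, so 21^62 ≡ 8·18·52·62·46 ≡ 22 (mod 79)
40·22 = 880 ≡ 11 (mod 79)
11 ≡ 11 (mod 79); signature holds.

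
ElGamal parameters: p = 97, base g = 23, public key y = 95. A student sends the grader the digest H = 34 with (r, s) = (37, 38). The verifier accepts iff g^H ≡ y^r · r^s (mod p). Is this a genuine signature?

forged

Left side g^H mod p:
23^2 = 529 ≡ 44
23^4 ≡ 44^2 = 1936 ≡ 93
23^8 ≡ 93^2 = 8649 ≡ 16
23^16 ≡ 16^2 = 256 ≡ 62
23^32 ≡ 62^2 = 3844 ≡ 61
34 = 32 + 2, so 23^34 ≡ 61·44 ≡ 65 (mod 97)
Right side y^r · r^s mod p:
95^2 = 9025 ≡ 4
95^4 ≡ 4^2 = 16
95^8 ≡ 16^2 = 256 ≡ 62
95^16 ≡ 62^2 = 3844 ≡ 61
95^32 ≡ 61^2 = 3721 ≡ 35
37 = 32 + 4 + 1, so 95^37 ≡ 35·16·95 ≡ 44 (mod 97)
37^2 = 1369 ≡ 11
37^4 ≡ 11^2 = 121 ≡ 24
37^8 ≡ 24^2 = 576 ≡ 91
37^16 ≡ 91^2 = 8281 ≡ 36
37^32 ≡ 36^2 = 1296 ≡ 35
38 = 32 + 4 + 2, so 37^38 ≡ 35·24·11 ≡ 25 (mod 97)
44·25 = 1100 ≡ 33 (mod 97)
65 ≠ 33, so verification fails.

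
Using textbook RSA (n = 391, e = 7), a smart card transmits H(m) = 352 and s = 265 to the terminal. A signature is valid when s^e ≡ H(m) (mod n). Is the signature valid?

invalid

s^7 mod 391 = 39
s^7 mod 391 = 39, but H(m) = 352.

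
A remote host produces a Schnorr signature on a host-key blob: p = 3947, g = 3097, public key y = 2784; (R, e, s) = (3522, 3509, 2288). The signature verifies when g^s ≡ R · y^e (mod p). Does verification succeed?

passes

g^s mod p:
Squares mod 3947: 3097^1≡3097, 3097^2≡199, 3097^4≡131, 3097^8≡1373, 3097^16≡2410, 3097^32≡2063, 3097^64≡1103, 3097^128≡933, 3097^256≡2149, 3097^512≡211, 3097^1024≡1104, 3097^2048≡3140
2288 = 2048 + 128 + 64 + 32 + 16, so 3097^2288 ≡ 3140·933·1103·2063·2410 ≡ 1588 (mod 3947)
R · y^e mod p:
Squares mod 3947: 2784^1≡2784, 2784^2≡2695, 2784^4≡545, 2784^8≡1000, 2784^16≡1409, 2784^32≡3887, 2784^64≡3600, 2784^128≡1999, 2784^256≡1637, 2784^512≡3703, 2784^1024≡331, 2784^2048≡2992
3509 = 2048 + 1024 + 256 + 128 + 32 + 16 + 4 + 1, so 2784^3509 ≡ 2992·331·1637·1999·3887·1409·545·2784 ≡ 2123 (mod 3947)
3522·2123 = 7477206 ≡ 1588 (mod 3947)
1588 ≡ 1588 (mod 3947); signature holds.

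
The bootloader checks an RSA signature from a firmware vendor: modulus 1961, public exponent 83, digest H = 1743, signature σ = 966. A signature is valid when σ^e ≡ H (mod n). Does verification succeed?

fails

σ^2 ≡ 966^2 = 933156 ≡ 1681
σ^4 ≡ 1681^2 = 2825761 ≡ 1921
σ^8 ≡ 1921^2 = 3690241 ≡ 1600
σ^16 ≡ 1600^2 = 2560000 ≡ 895
σ^32 ≡ 895^2 = 801025 ≡ 937
σ^64 ≡ 937^2 = 877969 ≡ 1402
83 = 64 + 16 + 2 + 1, so σ^83 ≡ 1402·895·1681·966 ≡ 798 (mod 1961)
798 ≠ 1743, so verification fails.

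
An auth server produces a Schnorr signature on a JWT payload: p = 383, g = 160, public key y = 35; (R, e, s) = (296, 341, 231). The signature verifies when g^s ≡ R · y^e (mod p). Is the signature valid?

g^s mod p:
Squares mod 383: 160^1≡160, 160^2≡322, 160^4≡274, 160^8≡8, 160^16≡64, 160^32≡266, 160^64≡284, 160^128≡226
231 = 128 + 64 + 32 + 4 + 2 + 1, so 160^231 ≡ 226·284·266·274·322·160 ≡ 170 (mod 383)
R · y^e mod p:
Squares mod 383: 35^1≡35, 35^2≡76, 35^4≡31, 35^8≡195, 35^16≡108, 35^32≡174, 35^64≡19, 35^128≡361, 35^256≡101
341 = 256 + 64 + 16 + 4 + 1, so 35^341 ≡ 101·19·108·31·35 ≡ 311 (mod 383)
296·311 = 92056 ≡ 136 (mod 383)
170 ≠ 136; the check fails.

invalid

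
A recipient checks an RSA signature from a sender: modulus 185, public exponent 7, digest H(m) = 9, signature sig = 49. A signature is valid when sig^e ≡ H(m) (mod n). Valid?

Squares mod 185: sig^1≡49, sig^2≡181, sig^4≡16
7 = 4 + 2 + 1, so sig^7 ≡ 16·181·49 ≡ 9 (mod 185)
9 = H(m), so the signature checks out.

yes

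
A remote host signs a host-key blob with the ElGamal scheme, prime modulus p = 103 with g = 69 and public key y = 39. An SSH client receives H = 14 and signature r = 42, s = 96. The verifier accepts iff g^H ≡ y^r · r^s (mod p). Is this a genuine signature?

forged

Left side g^H mod p:
69^2 = 4761 ≡ 23
69^4 ≡ 23^2 = 529 ≡ 14
69^8 ≡ 14^2 = 196 ≡ 93
14 = 8 + 4 + 2, so 69^14 ≡ 93·14·23 ≡ 76 (mod 103)
Right side y^r · r^s mod p:
39^2 = 1521 ≡ 79
39^4 ≡ 79^2 = 6241 ≡ 61
39^8 ≡ 61^2 = 3721 ≡ 13
39^16 ≡ 13^2 = 169 ≡ 66
39^32 ≡ 66^2 = 4356 ≡ 30
42 = 32 + 8 + 2, so 39^42 ≡ 30·13·79 ≡ 13 (mod 103)
42^2 = 1764 ≡ 13
42^4 ≡ 13^2 = 169 ≡ 66
42^8 ≡ 66^2 = 4356 ≡ 30
42^16 ≡ 30^2 = 900 ≡ 76
42^32 ≡ 76^2 = 5776 ≡ 8
42^64 ≡ 8^2 = 64
96 = 64 + 32, so 42^96 ≡ 64·8 ≡ 100 (mod 103)
13·100 = 1300 ≡ 64 (mod 103)
76 ≠ 64, so verification fails.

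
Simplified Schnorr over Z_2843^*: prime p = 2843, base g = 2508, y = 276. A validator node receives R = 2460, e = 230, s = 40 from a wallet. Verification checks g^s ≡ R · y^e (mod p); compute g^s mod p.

1363

2508^2 = 6290064 ≡ 1348
2508^4 ≡ 1348^2 = 1817104 ≡ 427
2508^8 ≡ 427^2 = 182329 ≡ 377
2508^16 ≡ 377^2 = 142129 ≡ 2822
2508^32 ≡ 2822^2 = 7963684 ≡ 441
40 = 32 + 8, so 2508^40 ≡ 441·377 ≡ 1363 (mod 2843)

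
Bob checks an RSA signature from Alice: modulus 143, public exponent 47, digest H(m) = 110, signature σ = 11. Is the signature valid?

valid

σ^2 ≡ 11^2 = 121
σ^4 ≡ 121^2 = 14641 ≡ 55
σ^8 ≡ 55^2 = 3025 ≡ 22
σ^16 ≡ 22^2 = 484 ≡ 55
σ^32 ≡ 55^2 = 3025 ≡ 22
47 = 32 + 8 + 4 + 2 + 1, so σ^47 ≡ 22·22·55·121·11 ≡ 110 (mod 143)
Since 110 equals the digest 110, verification succeeds.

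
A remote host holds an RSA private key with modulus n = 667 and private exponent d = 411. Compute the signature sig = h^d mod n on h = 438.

Squares mod 667: h^1≡438, h^2≡415, h^4≡139, h^8≡645, h^16≡484, h^32≡139, h^64≡645, h^128≡484, h^256≡139
411 = 256 + 128 + 16 + 8 + 2 + 1, so h^411 ≡ 139·484·484·645·415·438 ≡ 47 (mod 667)

47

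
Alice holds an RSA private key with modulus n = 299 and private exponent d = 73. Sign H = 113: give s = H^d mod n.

H^2 ≡ 113^2 = 12769 ≡ 211
H^4 ≡ 211^2 = 44521 ≡ 269
H^8 ≡ 269^2 = 72361 ≡ 3
H^16 ≡ 3^2 = 9
H^32 ≡ 9^2 = 81
H^64 ≡ 81^2 = 6561 ≡ 282
73 = 64 + 8 + 1, so H^73 ≡ 282·3·113 ≡ 217 (mod 299)

217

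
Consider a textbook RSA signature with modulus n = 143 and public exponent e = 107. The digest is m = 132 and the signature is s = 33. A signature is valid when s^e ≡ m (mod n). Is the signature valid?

s^107 mod 143 = 132
132 = m, so the signature checks out.

valid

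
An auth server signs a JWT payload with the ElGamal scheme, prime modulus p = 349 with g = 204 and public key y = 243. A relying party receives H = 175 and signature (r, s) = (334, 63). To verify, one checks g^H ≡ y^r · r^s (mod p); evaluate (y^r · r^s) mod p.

204

243^2 = 59049 ≡ 68
243^4 ≡ 68^2 = 4624 ≡ 87
243^8 ≡ 87^2 = 7569 ≡ 240
243^16 ≡ 240^2 = 57600 ≡ 15
243^32 ≡ 15^2 = 225
243^64 ≡ 225^2 = 50625 ≡ 20
243^128 ≡ 20^2 = 400 ≡ 51
243^256 ≡ 51^2 = 2601 ≡ 158
334 = 256 + 64 + 8 + 4 + 2, so 243^334 ≡ 158·20·240·87·68 ≡ 307 (mod 349)
334^2 = 111556 ≡ 225
334^4 ≡ 225^2 = 50625 ≡ 20
334^8 ≡ 20^2 = 400 ≡ 51
334^16 ≡ 51^2 = 2601 ≡ 158
334^32 ≡ 158^2 = 24964 ≡ 185
63 = 32 + 16 + 8 + 4 + 2 + 1, so 334^63 ≡ 185·158·51·20·225·334 ≡ 45 (mod 349)
y^r · r^s ≡ 307·45 = 13815 ≡ 204 (mod 349)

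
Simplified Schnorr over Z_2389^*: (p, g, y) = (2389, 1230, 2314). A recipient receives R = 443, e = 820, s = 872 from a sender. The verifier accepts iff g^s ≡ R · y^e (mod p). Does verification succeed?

g^s mod p:
1230^2 = 1512900 ≡ 663
1230^4 ≡ 663^2 = 439569 ≡ 2382
1230^8 ≡ 2382^2 = 5673924 ≡ 49
1230^16 ≡ 49^2 = 2401 ≡ 12
1230^32 ≡ 12^2 = 144
1230^64 ≡ 144^2 = 20736 ≡ 1624
1230^128 ≡ 1624^2 = 2637376 ≡ 2309
1230^256 ≡ 2309^2 = 5331481 ≡ 1622
1230^512 ≡ 1622^2 = 2630884 ≡ 595
872 = 512 + 256 + 64 + 32 + 8, so 1230^872 ≡ 595·1622·1624·144·49 ≡ 204 (mod 2389)
R · y^e mod p:
2314^2 = 5354596 ≡ 847
2314^4 ≡ 847^2 = 717409 ≡ 709
2314^8 ≡ 709^2 = 502681 ≡ 991
2314^16 ≡ 991^2 = 982081 ≡ 202
2314^32 ≡ 202^2 = 40804 ≡ 191
2314^64 ≡ 191^2 = 36481 ≡ 646
2314^128 ≡ 646^2 = 417316 ≡ 1630
2314^256 ≡ 1630^2 = 2656900 ≡ 332
2314^512 ≡ 332^2 = 110224 ≡ 330
820 = 512 + 256 + 32 + 16 + 4, so 2314^820 ≡ 330·332·191·202·709 ≡ 1895 (mod 2389)
443·1895 = 839485 ≡ 946 (mod 2389)
204 ≠ 946; the check fails.

fails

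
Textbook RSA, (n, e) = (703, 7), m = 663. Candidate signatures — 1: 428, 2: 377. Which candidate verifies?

2

Candidate 1: Squares mod 703: 428^1≡428, 428^2≡404, 428^4≡120; 7 = 4 + 2 + 1, so 428^7 ≡ 120·404·428 ≡ 395 (mod 703)
Candidate 2: Squares mod 703: 377^1≡377, 377^2≡123, 377^4≡366; 7 = 4 + 2 + 1, so 377^7 ≡ 366·123·377 ≡ 663 (mod 703)
  → matches m = 663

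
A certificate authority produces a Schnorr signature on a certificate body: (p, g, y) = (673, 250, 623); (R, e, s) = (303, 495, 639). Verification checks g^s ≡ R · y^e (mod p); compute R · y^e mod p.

530

623^2 = 388129 ≡ 481
623^4 ≡ 481^2 = 231361 ≡ 522
623^8 ≡ 522^2 = 272484 ≡ 592
623^16 ≡ 592^2 = 350464 ≡ 504
623^32 ≡ 504^2 = 254016 ≡ 295
623^64 ≡ 295^2 = 87025 ≡ 208
623^128 ≡ 208^2 = 43264 ≡ 192
623^256 ≡ 192^2 = 36864 ≡ 522
495 = 256 + 128 + 64 + 32 + 8 + 4 + 2 + 1, so 623^495 ≡ 522·192·208·295·592·522·481·623 ≡ 617 (mod 673)
R · y^e ≡ 303·617 = 186951 ≡ 530 (mod 673)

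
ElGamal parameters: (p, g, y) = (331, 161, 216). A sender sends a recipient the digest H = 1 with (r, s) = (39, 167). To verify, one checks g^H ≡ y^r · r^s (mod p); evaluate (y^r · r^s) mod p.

161

216^2 = 46656 ≡ 316
216^4 ≡ 316^2 = 99856 ≡ 225
216^8 ≡ 225^2 = 50625 ≡ 313
216^16 ≡ 313^2 = 97969 ≡ 324
216^32 ≡ 324^2 = 104976 ≡ 49
39 = 32 + 4 + 2 + 1, so 216^39 ≡ 49·225·316·216 ≡ 189 (mod 331)
39^2 = 1521 ≡ 197
39^4 ≡ 197^2 = 38809 ≡ 82
39^8 ≡ 82^2 = 6724 ≡ 104
39^16 ≡ 104^2 = 10816 ≡ 224
39^32 ≡ 224^2 = 50176 ≡ 195
39^64 ≡ 195^2 = 38025 ≡ 291
39^128 ≡ 291^2 = 84681 ≡ 276
167 = 128 + 32 + 4 + 2 + 1, so 39^167 ≡ 276·195·82·197·39 ≡ 197 (mod 331)
y^r · r^s ≡ 189·197 = 37233 ≡ 161 (mod 331)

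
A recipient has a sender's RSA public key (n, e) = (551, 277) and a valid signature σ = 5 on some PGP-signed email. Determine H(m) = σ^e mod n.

187

Squares mod 551: σ^1≡5, σ^2≡25, σ^4≡74, σ^8≡517, σ^16≡54, σ^32≡161, σ^64≡24, σ^128≡25, σ^256≡74
277 = 256 + 16 + 4 + 1, so σ^277 ≡ 74·54·74·5 ≡ 187 (mod 551)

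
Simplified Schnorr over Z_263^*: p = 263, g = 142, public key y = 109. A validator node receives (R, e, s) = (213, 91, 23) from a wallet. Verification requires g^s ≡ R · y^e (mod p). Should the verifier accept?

reject

g^s mod p:
142^23 mod 263 = 60
R · y^e mod p:
109^91 mod 263 = 43
213·43 = 9159 ≡ 217 (mod 263)
60 ≠ 217; the check fails.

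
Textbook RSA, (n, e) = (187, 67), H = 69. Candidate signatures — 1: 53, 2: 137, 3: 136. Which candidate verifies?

Candidate 1: 53^67 mod 187 = 59
Candidate 2: 137^67 mod 187 = 69
  → matches H = 69
Candidate 3: 136^67 mod 187 = 170

2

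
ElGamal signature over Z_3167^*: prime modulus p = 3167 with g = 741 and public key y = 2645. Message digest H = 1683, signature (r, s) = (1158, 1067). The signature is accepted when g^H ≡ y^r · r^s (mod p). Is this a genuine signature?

genuine

Left side g^H mod p:
741^2 = 549081 ≡ 1190
741^4 ≡ 1190^2 = 1416100 ≡ 451
741^8 ≡ 451^2 = 203401 ≡ 713
741^16 ≡ 713^2 = 508369 ≡ 1649
741^32 ≡ 1649^2 = 2719201 ≡ 1915
741^64 ≡ 1915^2 = 3667225 ≡ 3006
741^128 ≡ 3006^2 = 9036036 ≡ 585
741^256 ≡ 585^2 = 342225 ≡ 189
741^512 ≡ 189^2 = 35721 ≡ 884
741^1024 ≡ 884^2 = 781456 ≡ 2374
1683 = 1024 + 512 + 128 + 16 + 2 + 1, so 741^1683 ≡ 2374·884·585·1649·1190·741 ≡ 2930 (mod 3167)
Right side y^r · r^s mod p:
2645^2 = 6996025 ≡ 122
2645^4 ≡ 122^2 = 14884 ≡ 2216
2645^8 ≡ 2216^2 = 4910656 ≡ 1806
2645^16 ≡ 1806^2 = 3261636 ≡ 2793
2645^32 ≡ 2793^2 = 7800849 ≡ 528
2645^64 ≡ 528^2 = 278784 ≡ 88
2645^128 ≡ 88^2 = 7744 ≡ 1410
2645^256 ≡ 1410^2 = 1988100 ≡ 2391
2645^512 ≡ 2391^2 = 5716881 ≡ 446
2645^1024 ≡ 446^2 = 198916 ≡ 2562
1158 = 1024 + 128 + 4 + 2, so 2645^1158 ≡ 2562·1410·2216·122 ≡ 865 (mod 3167)
1158^2 = 1340964 ≡ 1323
1158^4 ≡ 1323^2 = 1750329 ≡ 2145
1158^8 ≡ 2145^2 = 4601025 ≡ 2541
1158^16 ≡ 2541^2 = 6456681 ≡ 2335
1158^32 ≡ 2335^2 = 5452225 ≡ 1818
1158^64 ≡ 1818^2 = 3305124 ≡ 1943
1158^128 ≡ 1943^2 = 3775249 ≡ 185
1158^256 ≡ 185^2 = 34225 ≡ 2555
1158^512 ≡ 2555^2 = 6528025 ≡ 838
1158^1024 ≡ 838^2 = 702244 ≡ 2337
1067 = 1024 + 32 + 8 + 2 + 1, so 1158^1067 ≡ 2337·1818·2541·1323·1158 ≡ 40 (mod 3167)
865·40 = 34600 ≡ 2930 (mod 3167)
2930 ≡ 2930 (mod 3167), so the signature is genuine.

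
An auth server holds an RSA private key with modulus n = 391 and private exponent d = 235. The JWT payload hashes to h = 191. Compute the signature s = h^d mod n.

336

h^2 ≡ 191^2 = 36481 ≡ 118
h^4 ≡ 118^2 = 13924 ≡ 239
h^8 ≡ 239^2 = 57121 ≡ 35
h^16 ≡ 35^2 = 1225 ≡ 52
h^32 ≡ 52^2 = 2704 ≡ 358
h^64 ≡ 358^2 = 128164 ≡ 307
h^128 ≡ 307^2 = 94249 ≡ 18
235 = 128 + 64 + 32 + 8 + 2 + 1, so h^235 ≡ 18·307·358·35·118·191 ≡ 336 (mod 391)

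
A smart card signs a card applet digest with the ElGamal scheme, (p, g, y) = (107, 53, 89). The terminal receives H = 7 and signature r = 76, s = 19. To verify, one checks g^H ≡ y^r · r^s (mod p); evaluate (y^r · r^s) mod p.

56

Squares mod 107: 89^1≡89, 89^2≡3, 89^4≡9, 89^8≡81, 89^16≡34, 89^32≡86, 89^64≡13
76 = 64 + 8 + 4, so 89^76 ≡ 13·81·9 ≡ 61 (mod 107)
Squares mod 107: 76^1≡76, 76^2≡105, 76^4≡4, 76^8≡16, 76^16≡42
19 = 16 + 2 + 1, so 76^19 ≡ 42·105·76 ≡ 36 (mod 107)
y^r · r^s ≡ 61·36 = 2196 ≡ 56 (mod 107)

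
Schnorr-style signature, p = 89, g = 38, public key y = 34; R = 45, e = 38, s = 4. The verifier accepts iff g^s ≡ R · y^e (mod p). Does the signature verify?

g^s mod p:
Squares mod 89: 38^1≡38, 38^2≡20, 38^4≡44
38^4 ≡ 44 (mod 89)
R · y^e mod p:
Squares mod 89: 34^1≡34, 34^2≡88, 34^4≡1, 34^8≡1, 34^16≡1, 34^32≡1
38 = 32 + 4 + 2, so 34^38 ≡ 1·1·88 ≡ 88 (mod 89)
45·88 = 3960 ≡ 44 (mod 89)
44 ≡ 44 (mod 89); signature holds.

verifies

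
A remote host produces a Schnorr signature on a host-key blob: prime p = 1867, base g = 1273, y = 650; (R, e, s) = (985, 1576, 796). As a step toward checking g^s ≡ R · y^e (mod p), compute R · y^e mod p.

650^2 = 422500 ≡ 558
650^4 ≡ 558^2 = 311364 ≡ 1442
650^8 ≡ 1442^2 = 2079364 ≡ 1393
650^16 ≡ 1393^2 = 1940449 ≡ 636
650^32 ≡ 636^2 = 404496 ≡ 1224
650^64 ≡ 1224^2 = 1498176 ≡ 842
650^128 ≡ 842^2 = 708964 ≡ 1371
650^256 ≡ 1371^2 = 1879641 ≡ 1439
650^512 ≡ 1439^2 = 2070721 ≡ 218
650^1024 ≡ 218^2 = 47524 ≡ 849
1576 = 1024 + 512 + 32 + 8, so 650^1576 ≡ 849·218·1224·1393 ≡ 902 (mod 1867)
R · y^e ≡ 985·902 = 888470 ≡ 1645 (mod 1867)

1645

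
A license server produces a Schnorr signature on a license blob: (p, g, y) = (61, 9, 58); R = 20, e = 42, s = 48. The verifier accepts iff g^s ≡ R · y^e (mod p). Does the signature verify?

g^s mod p:
9^2 = 81 ≡ 20
9^4 ≡ 20^2 = 400 ≡ 34
9^8 ≡ 34^2 = 1156 ≡ 58
9^16 ≡ 58^2 = 3364 ≡ 9
9^32 ≡ 9^2 = 81 ≡ 20
48 = 32 + 16, so 9^48 ≡ 20·9 ≡ 58 (mod 61)
R · y^e mod p:
58^2 = 3364 ≡ 9
58^4 ≡ 9^2 = 81 ≡ 20
58^8 ≡ 20^2 = 400 ≡ 34
58^16 ≡ 34^2 = 1156 ≡ 58
58^32 ≡ 58^2 = 3364 ≡ 9
42 = 32 + 8 + 2, so 58^42 ≡ 9·34·9 ≡ 9 (mod 61)
20·9 = 180 ≡ 58 (mod 61)
58 ≡ 58 (mod 61); signature holds.

verifies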